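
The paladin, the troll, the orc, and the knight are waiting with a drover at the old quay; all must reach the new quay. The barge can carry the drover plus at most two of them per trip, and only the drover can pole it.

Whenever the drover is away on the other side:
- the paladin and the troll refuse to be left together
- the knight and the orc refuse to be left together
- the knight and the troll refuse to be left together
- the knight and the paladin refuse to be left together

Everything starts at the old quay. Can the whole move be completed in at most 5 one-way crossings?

Yes — this plan uses 5 crossings (≤ 5):
1. Drover goes to the new quay with the knight and the paladin.
2. Drover goes back to the old quay with the paladin.
3. Drover goes to the new quay with the orc and the paladin.
4. Drover goes back to the old quay with the knight.
5. Drover goes to the new quay with the knight and the troll.

Yes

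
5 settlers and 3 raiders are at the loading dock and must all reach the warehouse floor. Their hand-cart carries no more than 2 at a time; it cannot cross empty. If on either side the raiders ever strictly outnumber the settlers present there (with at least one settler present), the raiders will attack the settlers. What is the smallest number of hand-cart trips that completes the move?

13

Counting alone: each trip to the warehouse floor takes at most 2 across and each return brings at least 1 back, so after t trips out (and t−1 returns) at most 2t − (t−1) of the 8 are across; that first reaches 8 at t = 7, so at least 13 crossings are needed.
The plan below uses exactly 13 crossings, so it is optimal:
1. 2 raiders → the warehouse floor.  (the loading dock: 5S 1R; the warehouse floor: 0S 2R)
2. 1 raider ← the loading dock.  (the loading dock: 5S 2R; the warehouse floor: 0S 1R)
3. 2 raiders → the warehouse floor.  (the loading dock: 5S 0R; the warehouse floor: 0S 3R)
4. 1 raider ← the loading dock.  (the loading dock: 5S 1R; the warehouse floor: 0S 2R)
5. 2 settlers → the warehouse floor.  (the loading dock: 3S 1R; the warehouse floor: 2S 2R)
6. 1 raider ← the loading dock.  (the loading dock: 3S 2R; the warehouse floor: 2S 1R)
7. 1 settler and 1 raider → the warehouse floor.  (the loading dock: 2S 1R; the warehouse floor: 3S 2R)
8. 1 raider ← the loading dock.  (the loading dock: 2S 2R; the warehouse floor: 3S 1R)
9. 2 raiders → the warehouse floor.  (the loading dock: 2S 0R; the warehouse floor: 3S 3R)
10. 1 raider ← the loading dock.  (the loading dock: 2S 1R; the warehouse floor: 3S 2R)
11. 1 settler and 1 raider → the warehouse floor.  (the loading dock: 1S 0R; the warehouse floor: 4S 3R)
12. 1 raider ← the loading dock.  (the loading dock: 1S 1R; the warehouse floor: 4S 2R)
13. 1 settler and 1 raider → the warehouse floor.  (the loading dock: 0S 0R; the warehouse floor: 5S 3R)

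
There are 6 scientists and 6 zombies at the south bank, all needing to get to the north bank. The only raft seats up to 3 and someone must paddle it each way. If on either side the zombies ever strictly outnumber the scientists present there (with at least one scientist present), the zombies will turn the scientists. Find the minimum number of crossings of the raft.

Following every safe sequence of crossings from the start, the most of the 12 that can be at the north bank as the raft arrives there on crossings 1, 3, 5 is 3, 5, 6 respectively; the best ever achieved is 6 of 12.
From crossing 7 on, no configuration arises that was not already reachable earlier: only 17 distinct safe configurations (who is on which side, and where the raft is) can ever be reached, none of them has everyone across, and every continuation just revisits them. They are: 0 scientists + 0 zombies across (raft back at the start); 0 scientists + 1 zombie across (raft there); 0 scientists + 1 zombie across (raft back at the start); 0 scientists + 2 zombies across (raft there); 0 scientists + 2 zombies across (raft back at the start); 0 scientists + 3 zombies across (raft there); 0 scientists + 3 zombies across (raft back at the start); 0 scientists + 4 zombies across (raft there); 0 scientists + 4 zombies across (raft back at the start); 0 scientists + 5 zombies across (raft there); 0 scientists + 5 zombies across (raft back at the start); 0 scientists + 6 zombies across (raft there); 1 scientist + 1 zombie across (raft there); 1 scientist + 1 zombie across (raft back at the start); 2 scientists + 2 zombies across (raft there); 2 scientists + 2 zombies across (raft back at the start); 3 scientists + 3 zombies across (raft there). So no valid plan exists.

impossible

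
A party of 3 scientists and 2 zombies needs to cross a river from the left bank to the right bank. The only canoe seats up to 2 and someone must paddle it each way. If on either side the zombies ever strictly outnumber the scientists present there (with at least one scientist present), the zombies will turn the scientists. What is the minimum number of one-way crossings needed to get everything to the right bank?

Counting alone: each trip to the right bank takes at most 2 across and each return brings at least 1 back, so after t trips out (and t−1 returns) at most 2t − (t−1) of the 5 are across; that first reaches 5 at t = 4, so at least 7 crossings are needed.
The plan below uses exactly 7 crossings, so it is optimal:
1. 2 zombies → the right bank.  (the left bank: 3S 0Z; the right bank: 0S 2Z)
2. 1 zombie ← the left bank.  (the left bank: 3S 1Z; the right bank: 0S 1Z)
3. 2 scientists → the right bank.  (the left bank: 1S 1Z; the right bank: 2S 1Z)
4. 1 scientist ← the left bank.  (the left bank: 2S 1Z; the right bank: 1S 1Z)
5. 1 scientist and 1 zombie → the right bank.  (the left bank: 1S 0Z; the right bank: 2S 2Z)
6. 1 zombie ← the left bank.  (the left bank: 1S 1Z; the right bank: 2S 1Z)
7. 1 scientist and 1 zombie → the right bank.  (the left bank: 0S 0Z; the right bank: 3S 2Z)

7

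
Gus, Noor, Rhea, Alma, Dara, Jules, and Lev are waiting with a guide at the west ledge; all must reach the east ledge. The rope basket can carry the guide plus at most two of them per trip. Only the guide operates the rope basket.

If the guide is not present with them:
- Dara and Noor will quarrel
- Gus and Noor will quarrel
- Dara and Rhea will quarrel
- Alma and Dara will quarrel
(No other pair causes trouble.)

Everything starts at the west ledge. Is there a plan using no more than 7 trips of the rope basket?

Yes

Yes — this plan uses 7 crossings (≤ 7):
1. Guide goes to the east ledge with Dara and Gus.  [the west ledge: Alma, Jules, Lev, Noor, Rhea | the east ledge: Dara, Gus]
2. Guide goes back to the west ledge alone.  [the west ledge: Alma, Jules, Lev, Noor, Rhea | the east ledge: Dara, Gus]
3. Guide goes to the east ledge with Jules and Lev.  [the west ledge: Alma, Noor, Rhea | the east ledge: Dara, Gus, Jules, Lev]
4. Guide goes back to the west ledge alone.  [the west ledge: Alma, Noor, Rhea | the east ledge: Dara, Gus, Jules, Lev]
5. Guide goes to the east ledge with Alma and Rhea.  [the west ledge: Noor | the east ledge: Alma, Dara, Gus, Jules, Lev, Rhea]
6. Guide goes back to the west ledge with Dara.  [the west ledge: Dara, Noor | the east ledge: Alma, Gus, Jules, Lev, Rhea]
7. Guide goes to the east ledge with Dara and Noor.  [the west ledge: — | the east ledge: Alma, Dara, Gus, Jules, Lev, Noor, Rhea]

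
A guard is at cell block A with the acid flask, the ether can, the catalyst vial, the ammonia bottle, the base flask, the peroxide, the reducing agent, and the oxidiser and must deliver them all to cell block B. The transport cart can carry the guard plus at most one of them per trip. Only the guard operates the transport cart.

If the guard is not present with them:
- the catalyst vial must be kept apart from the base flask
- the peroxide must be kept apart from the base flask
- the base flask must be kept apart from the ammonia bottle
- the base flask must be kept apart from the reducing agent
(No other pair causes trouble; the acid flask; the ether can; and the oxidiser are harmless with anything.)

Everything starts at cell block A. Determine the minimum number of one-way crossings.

Following every safe sequence of crossings from the start, the most of the 8 that can be at cell block B as the transport cart arrives there on crossings 1, 3, 5, 7, 9 is 1, 2, 3, 4, 5 respectively; the best ever achieved is 5 of 8.
From crossing 11 on, no configuration arises that was not already reachable earlier: only 88 distinct safe configurations (who is on which side, and where the transport cart is) can ever be reached, none of them has everyone across, and every continuation just revisits them. So no valid plan exists.

impossible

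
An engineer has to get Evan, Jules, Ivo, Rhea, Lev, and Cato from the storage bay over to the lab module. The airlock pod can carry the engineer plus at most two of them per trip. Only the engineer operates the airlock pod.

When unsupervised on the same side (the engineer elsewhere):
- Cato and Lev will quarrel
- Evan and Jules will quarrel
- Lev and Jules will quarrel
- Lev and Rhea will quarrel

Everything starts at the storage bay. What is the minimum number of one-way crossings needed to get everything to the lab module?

Counting alone: the engineer can take at most 2 across per trip to the lab module, so moving all 6 needs at least 3 loaded trips out, with a return between consecutive ones — at least 5 crossings.
The safety rule pushes this higher. Following every safe sequence of crossings, the most of the 6 that can be at the lab module as the airlock pod arrives there on crossing 5 is 5 — never all 6.
So no plan with fewer than 7 crossings exists, and this one achieves 7:
1. Engineer goes to the lab module with Evan and Lev.
2. Engineer goes back to the storage bay alone.
3. Engineer goes to the lab module with Ivo.
4. Engineer goes back to the storage bay alone.
5. Engineer goes to the lab module with Cato and Rhea.
6. Engineer goes back to the storage bay with Lev.
7. Engineer goes to the lab module with Jules and Lev.

7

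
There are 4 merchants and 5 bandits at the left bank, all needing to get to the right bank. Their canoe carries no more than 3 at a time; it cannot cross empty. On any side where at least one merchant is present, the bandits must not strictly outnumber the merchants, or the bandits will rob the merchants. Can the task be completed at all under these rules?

No

The bandits already outnumber the merchants at the left bank before anyone moves, so the starting position itself is disallowed.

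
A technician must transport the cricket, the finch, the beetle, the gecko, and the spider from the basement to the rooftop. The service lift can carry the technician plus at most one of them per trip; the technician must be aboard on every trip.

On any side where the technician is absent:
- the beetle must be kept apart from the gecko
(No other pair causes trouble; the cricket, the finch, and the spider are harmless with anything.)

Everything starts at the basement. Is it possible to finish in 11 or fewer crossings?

Yes — this plan uses 9 crossings (≤ 11):
1. Technician goes to the rooftop with the beetle.  [the basement: the cricket, the finch, the gecko, the spider | the rooftop: the beetle]
2. Technician goes back to the basement alone.  [the basement: the cricket, the finch, the gecko, the spider | the rooftop: the beetle]
3. Technician goes to the rooftop with the cricket.  [the basement: the finch, the gecko, the spider | the rooftop: the beetle, the cricket]
4. Technician goes back to the basement alone.  [the basement: the finch, the gecko, the spider | the rooftop: the beetle, the cricket]
5. Technician goes to the rooftop with the finch.  [the basement: the gecko, the spider | the rooftop: the beetle, the cricket, the finch]
6. Technician goes back to the basement alone.  [the basement: the gecko, the spider | the rooftop: the beetle, the cricket, the finch]
7. Technician goes to the rooftop with the spider.  [the basement: the gecko | the rooftop: the beetle, the cricket, the finch, the spider]
8. Technician goes back to the basement alone.  [the basement: the gecko | the rooftop: the beetle, the cricket, the finch, the spider]
9. Technician goes to the rooftop with the gecko.  [the basement: — | the rooftop: the beetle, the cricket, the finch, the gecko, the spider]

Yes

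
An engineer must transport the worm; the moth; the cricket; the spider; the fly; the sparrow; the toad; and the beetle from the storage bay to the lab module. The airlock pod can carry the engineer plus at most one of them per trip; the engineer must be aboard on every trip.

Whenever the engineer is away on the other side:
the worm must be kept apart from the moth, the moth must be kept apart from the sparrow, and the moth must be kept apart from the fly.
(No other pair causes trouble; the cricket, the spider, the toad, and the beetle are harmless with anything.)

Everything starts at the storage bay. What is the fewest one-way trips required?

impossible

Following every safe sequence of crossings from the start, the most of the 8 that can be at the lab module as the airlock pod arrives there on crossings 1, 3, 5, 7, 9, 11 is 1, 2, 3, 4, 5, 6 respectively; the best ever achieved is 6 of 8.
From crossing 13 on, no configuration arises that was not already reachable earlier: only 144 distinct safe configurations (who is on which side, and where the airlock pod is) can ever be reached, none of them has everyone across, and every continuation just revisits them. So no valid plan exists.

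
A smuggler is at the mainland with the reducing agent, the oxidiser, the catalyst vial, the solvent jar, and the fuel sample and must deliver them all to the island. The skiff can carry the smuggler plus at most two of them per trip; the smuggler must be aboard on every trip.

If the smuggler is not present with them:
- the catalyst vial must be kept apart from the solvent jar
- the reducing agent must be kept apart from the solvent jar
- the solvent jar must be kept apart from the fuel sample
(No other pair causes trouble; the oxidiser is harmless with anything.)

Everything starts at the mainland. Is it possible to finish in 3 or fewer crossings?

No

Counting alone: the smuggler can take at most 2 across per trip to the island, so moving all 5 needs at least 3 loaded trips out, with a return between consecutive ones — at least 5 crossings.
Since 3 < 5, 3 crossings cannot be enough. (The shortest complete plan in fact takes 5:)
1. Smuggler goes to the island with the reducing agent and the solvent jar.  [the mainland: the catalyst vial, the fuel sample, the oxidiser | the island: the reducing agent, the solvent jar]
2. Smuggler goes back to the mainland with the solvent jar.  [the mainland: the catalyst vial, the fuel sample, the oxidiser, the solvent jar | the island: the reducing agent]
3. Smuggler goes to the island with the catalyst vial and the fuel sample.  [the mainland: the oxidiser, the solvent jar | the island: the catalyst vial, the fuel sample, the reducing agent]
4. Smuggler goes back to the mainland alone.  [the mainland: the oxidiser, the solvent jar | the island: the catalyst vial, the fuel sample, the reducing agent]
5. Smuggler goes to the island with the oxidiser and the solvent jar.  [the mainland: — | the island: the catalyst vial, the fuel sample, the oxidiser, the reducing agent, the solvent jar]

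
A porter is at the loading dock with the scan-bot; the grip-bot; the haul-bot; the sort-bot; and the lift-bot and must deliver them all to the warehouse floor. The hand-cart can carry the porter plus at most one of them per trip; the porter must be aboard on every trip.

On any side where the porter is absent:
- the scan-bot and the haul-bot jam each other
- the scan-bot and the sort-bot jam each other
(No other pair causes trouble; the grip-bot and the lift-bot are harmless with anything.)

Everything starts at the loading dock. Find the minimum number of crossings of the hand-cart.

Counting alone: the porter can take at most 1 across per trip to the warehouse floor, so moving all 5 needs at least 5 loaded trips out, with a return between consecutive ones — at least 9 crossings.
The safety rule pushes this higher. Following every safe sequence of crossings, the most of the 5 that can be at the warehouse floor as the hand-cart arrives there on crossing 9 is 4 — never all 5.
So no plan with fewer than 11 crossings exists, and this one achieves 11:
1. Porter goes to the warehouse floor with the scan-bot.  [the loading dock: the grip-bot, the haul-bot, the lift-bot, the sort-bot | the warehouse floor: the scan-bot]
2. Porter goes back to the loading dock alone.  [the loading dock: the grip-bot, the haul-bot, the lift-bot, the sort-bot | the warehouse floor: the scan-bot]
3. Porter goes to the warehouse floor with the grip-bot.  [the loading dock: the haul-bot, the lift-bot, the sort-bot | the warehouse floor: the grip-bot, the scan-bot]
4. Porter goes back to the loading dock alone.  [the loading dock: the haul-bot, the lift-bot, the sort-bot | the warehouse floor: the grip-bot, the scan-bot]
5. Porter goes to the warehouse floor with the haul-bot.  [the loading dock: the lift-bot, the sort-bot | the warehouse floor: the grip-bot, the haul-bot, the scan-bot]
6. Porter goes back to the loading dock with the scan-bot.  [the loading dock: the lift-bot, the scan-bot, the sort-bot | the warehouse floor: the grip-bot, the haul-bot]
7. Porter goes to the warehouse floor with the sort-bot.  [the loading dock: the lift-bot, the scan-bot | the warehouse floor: the grip-bot, the haul-bot, the sort-bot]
8. Porter goes back to the loading dock alone.  [the loading dock: the lift-bot, the scan-bot | the warehouse floor: the grip-bot, the haul-bot, the sort-bot]
9. Porter goes to the warehouse floor with the lift-bot.  [the loading dock: the scan-bot | the warehouse floor: the grip-bot, the haul-bot, the lift-bot, the sort-bot]
10. Porter goes back to the loading dock alone.  [the loading dock: the scan-bot | the warehouse floor: the grip-bot, the haul-bot, the lift-bot, the sort-bot]
11. Porter goes to the warehouse floor with the scan-bot.  [the loading dock: — | the warehouse floor: the grip-bot, the haul-bot, the lift-bot, the scan-bot, the sort-bot]

11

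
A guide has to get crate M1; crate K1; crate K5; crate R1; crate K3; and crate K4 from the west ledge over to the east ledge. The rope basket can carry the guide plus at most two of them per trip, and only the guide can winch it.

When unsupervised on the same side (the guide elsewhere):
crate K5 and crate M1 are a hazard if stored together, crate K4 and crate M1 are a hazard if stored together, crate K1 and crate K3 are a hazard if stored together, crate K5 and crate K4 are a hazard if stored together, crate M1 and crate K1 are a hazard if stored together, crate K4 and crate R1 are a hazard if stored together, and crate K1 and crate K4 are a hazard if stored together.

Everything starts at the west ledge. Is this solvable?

No

Whatever the first load, the items left behind include a forbidden pair without the guide. No opening move is safe, so no plan exists.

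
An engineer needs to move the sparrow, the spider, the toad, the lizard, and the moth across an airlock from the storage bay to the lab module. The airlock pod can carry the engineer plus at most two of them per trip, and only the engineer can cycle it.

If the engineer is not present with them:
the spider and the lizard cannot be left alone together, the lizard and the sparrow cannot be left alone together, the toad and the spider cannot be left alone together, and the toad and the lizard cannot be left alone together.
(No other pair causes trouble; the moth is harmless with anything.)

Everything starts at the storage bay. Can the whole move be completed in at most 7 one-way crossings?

Yes

Yes — this plan uses 7 crossings (≤ 7):
1. Engineer goes to the lab module with the lizard and the spider.
2. Engineer goes back to the storage bay with the spider.
3. Engineer goes to the lab module with the sparrow and the spider.
4. Engineer goes back to the storage bay with the lizard.
5. Engineer goes to the lab module with the moth and the toad.
6. Engineer goes back to the storage bay with the spider.
7. Engineer goes to the lab module with the lizard and the spider.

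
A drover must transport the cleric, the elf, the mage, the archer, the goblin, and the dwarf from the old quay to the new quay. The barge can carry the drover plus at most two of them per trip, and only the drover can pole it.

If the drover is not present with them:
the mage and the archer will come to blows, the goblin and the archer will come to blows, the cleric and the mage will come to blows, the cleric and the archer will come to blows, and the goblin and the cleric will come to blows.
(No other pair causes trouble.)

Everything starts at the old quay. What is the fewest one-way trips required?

9

Counting alone: the drover can take at most 2 across per trip to the new quay, so moving all 6 needs at least 3 loaded trips out, with a return between consecutive ones — at least 5 crossings.
The safety rule pushes this higher. Following every safe sequence of crossings, the most of the 6 that can be at the new quay as the barge arrives there on crossings 5, 7 is 4, 5 respectively — never all 6.
So no plan with fewer than 9 crossings exists, and this one achieves 9:
1. Drover goes to the new quay with the archer and the cleric.
2. Drover goes back to the old quay with the cleric.
3. Drover goes to the new quay with the cleric and the elf.
4. Drover goes back to the old quay with the cleric.
5. Drover goes to the new quay with the cleric and the dwarf.
6. Drover goes back to the old quay with the cleric.
7. Drover goes to the new quay with the goblin and the mage.
8. Drover goes back to the old quay with the archer.
9. Drover goes to the new quay with the archer and the cleric.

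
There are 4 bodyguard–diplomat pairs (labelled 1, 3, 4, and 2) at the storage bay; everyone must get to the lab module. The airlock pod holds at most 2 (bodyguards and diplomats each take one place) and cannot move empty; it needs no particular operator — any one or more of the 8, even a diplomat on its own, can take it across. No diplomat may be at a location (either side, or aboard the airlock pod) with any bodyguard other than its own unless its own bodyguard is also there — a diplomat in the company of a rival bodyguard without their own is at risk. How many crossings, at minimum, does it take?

impossible

Following every safe sequence of crossings from the start, the most of the 8 that can be at the lab module as the airlock pod arrives there on crossings 1, 3, 5 is 2, 3, 4 respectively; the best ever achieved is 4 of 8.
From crossing 7 on, no configuration arises that was not already reachable earlier: only 44 distinct safe configurations (who is on which side, and where the airlock pod is) can ever be reached, none of them has everyone across, and every continuation just revisits them. So no valid plan exists.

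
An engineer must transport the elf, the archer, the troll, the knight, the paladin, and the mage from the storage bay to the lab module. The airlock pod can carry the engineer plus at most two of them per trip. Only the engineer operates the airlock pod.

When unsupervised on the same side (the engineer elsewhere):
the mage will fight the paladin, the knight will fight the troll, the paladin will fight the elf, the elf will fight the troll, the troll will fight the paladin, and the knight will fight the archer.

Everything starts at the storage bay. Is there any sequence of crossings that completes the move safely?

Whatever the first load, the items left behind include a forbidden pair without the engineer. No opening move is safe, so no plan exists.

No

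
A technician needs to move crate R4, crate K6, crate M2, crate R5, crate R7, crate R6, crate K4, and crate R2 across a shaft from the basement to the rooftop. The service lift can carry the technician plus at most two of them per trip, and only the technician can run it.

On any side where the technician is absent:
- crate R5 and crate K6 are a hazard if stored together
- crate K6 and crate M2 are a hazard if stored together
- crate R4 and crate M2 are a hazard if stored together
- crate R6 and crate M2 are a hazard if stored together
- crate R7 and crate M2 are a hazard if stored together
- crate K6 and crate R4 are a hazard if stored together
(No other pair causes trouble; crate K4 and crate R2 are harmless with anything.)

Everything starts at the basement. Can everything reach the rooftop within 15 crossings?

Yes

Yes — this plan uses 13 crossings (≤ 15):
1. Technician goes to the rooftop with crate K6 and crate M2.
2. Technician goes back to the basement with crate K6.
3. Technician goes to the rooftop with crate R4 and crate R5.
4. Technician goes back to the basement with crate R4.
5. Technician goes to the rooftop with crate R4 and crate R7.
6. Technician goes back to the basement with crate M2.
7. Technician goes to the rooftop with crate K6 and crate R6.
8. Technician goes back to the basement with crate K6.
9. Technician goes to the rooftop with crate K4 and crate K6.
10. Technician goes back to the basement with crate K6.
11. Technician goes to the rooftop with crate K6 and crate R2.
12. Technician goes back to the basement with crate K6.
13. Technician goes to the rooftop with crate K6 and crate M2.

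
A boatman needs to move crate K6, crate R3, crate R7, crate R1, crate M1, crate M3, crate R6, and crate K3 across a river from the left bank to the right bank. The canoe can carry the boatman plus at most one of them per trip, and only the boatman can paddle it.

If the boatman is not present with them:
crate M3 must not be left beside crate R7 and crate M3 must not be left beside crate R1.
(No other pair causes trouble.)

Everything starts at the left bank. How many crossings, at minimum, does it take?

Counting alone: the boatman can take at most 1 across per trip to the right bank, so moving all 8 needs at least 8 loaded trips out, with a return between consecutive ones — at least 15 crossings.
The safety rule pushes this higher. Following every safe sequence of crossings, the most of the 8 that can be at the right bank as the canoe arrives there on crossing 15 is 7 — never all 8.
So no plan with fewer than 17 crossings exists, and this one achieves 17:
1. Boatman goes to the right bank with crate M3.  [the left bank: crate K3, crate K6, crate M1, crate R1, crate R3, crate R6, crate R7 | the right bank: crate M3]
2. Boatman goes back to the left bank alone.  [the left bank: crate K3, crate K6, crate M1, crate R1, crate R3, crate R6, crate R7 | the right bank: crate M3]
3. Boatman goes to the right bank with crate K6.  [the left bank: crate K3, crate M1, crate R1, crate R3, crate R6, crate R7 | the right bank: crate K6, crate M3]
4. Boatman goes back to the left bank alone.  [the left bank: crate K3, crate M1, crate R1, crate R3, crate R6, crate R7 | the right bank: crate K6, crate M3]
5. Boatman goes to the right bank with crate R3.  [the left bank: crate K3, crate M1, crate R1, crate R6, crate R7 | the right bank: crate K6, crate M3, crate R3]
6. Boatman goes back to the left bank alone.  [the left bank: crate K3, crate M1, crate R1, crate R6, crate R7 | the right bank: crate K6, crate M3, crate R3]
7. Boatman goes to the right bank with crate R7.  [the left bank: crate K3, crate M1, crate R1, crate R6 | the right bank: crate K6, crate M3, crate R3, crate R7]
8. Boatman goes back to the left bank with crate M3.  [the left bank: crate K3, crate M1, crate M3, crate R1, crate R6 | the right bank: crate K6, crate R3, crate R7]
9. Boatman goes to the right bank with crate R1.  [the left bank: crate K3, crate M1, crate M3, crate R6 | the right bank: crate K6, crate R1, crate R3, crate R7]
10. Boatman goes back to the left bank alone.  [the left bank: crate K3, crate M1, crate M3, crate R6 | the right bank: crate K6, crate R1, crate R3, crate R7]
11. Boatman goes to the right bank with crate M1.  [the left bank: crate K3, crate M3, crate R6 | the right bank: crate K6, crate M1, crate R1, crate R3, crate R7]
12. Boatman goes back to the left bank alone.  [the left bank: crate K3, crate M3, crate R6 | the right bank: crate K6, crate M1, crate R1, crate R3, crate R7]
13. Boatman goes to the right bank with crate R6.  [the left bank: crate K3, crate M3 | the right bank: crate K6, crate M1, crate R1, crate R3, crate R6, crate R7]
14. Boatman goes back to the left bank alone.  [the left bank: crate K3, crate M3 | the right bank: crate K6, crate M1, crate R1, crate R3, crate R6, crate R7]
15. Boatman goes to the right bank with crate K3.  [the left bank: crate M3 | the right bank: crate K3, crate K6, crate M1, crate R1, crate R3, crate R6, crate R7]
16. Boatman goes back to the left bank alone.  [the left bank: crate M3 | the right bank: crate K3, crate K6, crate M1, crate R1, crate R3, crate R6, crate R7]
17. Boatman goes to the right bank with crate M3.  [the left bank: — | the right bank: crate K3, crate K6, crate M1, crate M3, crate R1, crate R3, crate R6, crate R7]

17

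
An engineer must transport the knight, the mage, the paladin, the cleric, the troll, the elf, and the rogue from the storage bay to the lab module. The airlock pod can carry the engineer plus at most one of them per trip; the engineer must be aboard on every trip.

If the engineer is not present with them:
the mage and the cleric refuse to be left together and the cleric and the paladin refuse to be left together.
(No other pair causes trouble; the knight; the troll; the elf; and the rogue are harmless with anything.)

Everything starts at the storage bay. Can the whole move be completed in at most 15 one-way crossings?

Yes

Yes — this plan uses 15 crossings (≤ 15):
1. Engineer goes to the lab module with the cleric.
2. Engineer goes back to the storage bay alone.
3. Engineer goes to the lab module with the knight.
4. Engineer goes back to the storage bay alone.
5. Engineer goes to the lab module with the mage.
6. Engineer goes back to the storage bay with the cleric.
7. Engineer goes to the lab module with the paladin.
8. Engineer goes back to the storage bay alone.
9. Engineer goes to the lab module with the troll.
10. Engineer goes back to the storage bay alone.
11. Engineer goes to the lab module with the elf.
12. Engineer goes back to the storage bay alone.
13. Engineer goes to the lab module with the rogue.
14. Engineer goes back to the storage bay alone.
15. Engineer goes to the lab module with the cleric.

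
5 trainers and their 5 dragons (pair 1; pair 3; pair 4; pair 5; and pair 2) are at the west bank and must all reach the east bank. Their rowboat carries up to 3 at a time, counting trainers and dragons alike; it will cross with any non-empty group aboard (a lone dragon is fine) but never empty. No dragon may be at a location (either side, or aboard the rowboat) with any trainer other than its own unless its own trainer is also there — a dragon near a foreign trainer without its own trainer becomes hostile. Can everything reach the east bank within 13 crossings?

Yes

Yes — this plan uses 11 crossings (≤ 13):
1. dragon 1 and trainer 1 cross → the east bank.
2. trainer 1 crosses ← the west bank.
3. dragon 3, dragon 4, and dragon 5 cross → the east bank.
4. dragon 1 crosses ← the west bank.
5. trainer 3, trainer 4, and trainer 5 cross → the east bank.
6. dragon 3 and trainer 3 cross ← the west bank.
7. trainer 1, trainer 2, and trainer 3 cross → the east bank.
8. dragon 4 crosses ← the west bank.
9. dragon 1 and dragon 3 cross → the east bank.
10. dragon 1 crosses ← the west bank.
11. dragon 1, dragon 2, and dragon 4 cross → the east bank.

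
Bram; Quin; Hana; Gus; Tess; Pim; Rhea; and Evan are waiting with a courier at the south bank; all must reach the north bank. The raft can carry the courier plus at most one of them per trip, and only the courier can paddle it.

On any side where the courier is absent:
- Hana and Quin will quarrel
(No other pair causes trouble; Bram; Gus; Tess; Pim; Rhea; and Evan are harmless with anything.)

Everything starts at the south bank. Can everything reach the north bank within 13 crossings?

No

Counting alone: the courier can take at most 1 across per trip to the north bank, so moving all 8 needs at least 8 loaded trips out, with a return between consecutive ones — at least 15 crossings.
Since 13 < 15, 13 crossings cannot be enough. (The shortest complete plan in fact takes 15:)
1. Courier goes to the north bank with Quin.  [the south bank: Bram, Evan, Gus, Hana, Pim, Rhea, Tess | the north bank: Quin]
2. Courier goes back to the south bank alone.  [the south bank: Bram, Evan, Gus, Hana, Pim, Rhea, Tess | the north bank: Quin]
3. Courier goes to the north bank with Bram.  [the south bank: Evan, Gus, Hana, Pim, Rhea, Tess | the north bank: Bram, Quin]
4. Courier goes back to the south bank alone.  [the south bank: Evan, Gus, Hana, Pim, Rhea, Tess | the north bank: Bram, Quin]
5. Courier goes to the north bank with Gus.  [the south bank: Evan, Hana, Pim, Rhea, Tess | the north bank: Bram, Gus, Quin]
6. Courier goes back to the south bank alone.  [the south bank: Evan, Hana, Pim, Rhea, Tess | the north bank: Bram, Gus, Quin]
7. Courier goes to the north bank with Tess.  [the south bank: Evan, Hana, Pim, Rhea | the north bank: Bram, Gus, Quin, Tess]
8. Courier goes back to the south bank alone.  [the south bank: Evan, Hana, Pim, Rhea | the north bank: Bram, Gus, Quin, Tess]
9. Courier goes to the north bank with Pim.  [the south bank: Evan, Hana, Rhea | the north bank: Bram, Gus, Pim, Quin, Tess]
10. Courier goes back to the south bank alone.  [the south bank: Evan, Hana, Rhea | the north bank: Bram, Gus, Pim, Quin, Tess]
11. Courier goes to the north bank with Rhea.  [the south bank: Evan, Hana | the north bank: Bram, Gus, Pim, Quin, Rhea, Tess]
12. Courier goes back to the south bank alone.  [the south bank: Evan, Hana | the north bank: Bram, Gus, Pim, Quin, Rhea, Tess]
13. Courier goes to the north bank with Evan.  [the south bank: Hana | the north bank: Bram, Evan, Gus, Pim, Quin, Rhea, Tess]
14. Courier goes back to the south bank alone.  [the south bank: Hana | the north bank: Bram, Evan, Gus, Pim, Quin, Rhea, Tess]
15. Courier goes to the north bank with Hana.  [the south bank: — | the north bank: Bram, Evan, Gus, Hana, Pim, Quin, Rhea, Tess]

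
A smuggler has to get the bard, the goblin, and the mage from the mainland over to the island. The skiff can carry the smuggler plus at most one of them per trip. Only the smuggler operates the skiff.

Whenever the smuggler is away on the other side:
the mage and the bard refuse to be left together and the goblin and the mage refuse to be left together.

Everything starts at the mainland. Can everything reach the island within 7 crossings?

Yes

Yes — this plan uses 7 crossings (≤ 7):
1. Smuggler goes to the island with the mage.
2. Smuggler goes back to the mainland alone.
3. Smuggler goes to the island with the bard.
4. Smuggler goes back to the mainland with the mage.
5. Smuggler goes to the island with the goblin.
6. Smuggler goes back to the mainland alone.
7. Smuggler goes to the island with the mage.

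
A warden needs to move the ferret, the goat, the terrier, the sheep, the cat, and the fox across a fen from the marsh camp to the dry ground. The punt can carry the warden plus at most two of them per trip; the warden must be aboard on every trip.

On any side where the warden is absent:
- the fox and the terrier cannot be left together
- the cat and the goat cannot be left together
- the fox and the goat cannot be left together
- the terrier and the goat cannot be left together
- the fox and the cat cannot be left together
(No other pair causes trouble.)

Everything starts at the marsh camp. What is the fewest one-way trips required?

9

Counting alone: the warden can take at most 2 across per trip to the dry ground, so moving all 6 needs at least 3 loaded trips out, with a return between consecutive ones — at least 5 crossings.
The safety rule pushes this higher. Following every safe sequence of crossings, the most of the 6 that can be at the dry ground as the punt arrives there on crossings 5, 7 is 4, 5 respectively — never all 6.
So no plan with fewer than 9 crossings exists, and this one achieves 9:
1. Warden goes to the dry ground with the fox and the goat.  [the marsh camp: the cat, the ferret, the sheep, the terrier | the dry ground: the fox, the goat]
2. Warden goes back to the marsh camp with the goat.  [the marsh camp: the cat, the ferret, the goat, the sheep, the terrier | the dry ground: the fox]
3. Warden goes to the dry ground with the ferret and the goat.  [the marsh camp: the cat, the sheep, the terrier | the dry ground: the ferret, the fox, the goat]
4. Warden goes back to the marsh camp with the goat.  [the marsh camp: the cat, the goat, the sheep, the terrier | the dry ground: the ferret, the fox]
5. Warden goes to the dry ground with the goat and the sheep.  [the marsh camp: the cat, the terrier | the dry ground: the ferret, the fox, the goat, the sheep]
6. Warden goes back to the marsh camp with the goat.  [the marsh camp: the cat, the goat, the terrier | the dry ground: the ferret, the fox, the sheep]
7. Warden goes to the dry ground with the cat and the terrier.  [the marsh camp: the goat | the dry ground: the cat, the ferret, the fox, the sheep, the terrier]
8. Warden goes back to the marsh camp with the fox.  [the marsh camp: the fox, the goat | the dry ground: the cat, the ferret, the sheep, the terrier]
9. Warden goes to the dry ground with the fox and the goat.  [the marsh camp: — | the dry ground: the cat, the ferret, the fox, the goat, the sheep, the terrier]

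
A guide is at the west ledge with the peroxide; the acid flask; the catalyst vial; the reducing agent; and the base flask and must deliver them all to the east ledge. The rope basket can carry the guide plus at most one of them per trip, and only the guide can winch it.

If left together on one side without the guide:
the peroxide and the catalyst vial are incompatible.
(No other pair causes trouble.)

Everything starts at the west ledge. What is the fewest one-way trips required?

Counting alone: the guide can take at most 1 across per trip to the east ledge, so moving all 5 needs at least 5 loaded trips out, with a return between consecutive ones — at least 9 crossings.
The plan below uses exactly 9 crossings, so it is optimal:
1. Guide goes to the east ledge with the peroxide.  [the west ledge: the acid flask, the base flask, the catalyst vial, the reducing agent | the east ledge: the peroxide]
2. Guide goes back to the west ledge alone.  [the west ledge: the acid flask, the base flask, the catalyst vial, the reducing agent | the east ledge: the peroxide]
3. Guide goes to the east ledge with the acid flask.  [the west ledge: the base flask, the catalyst vial, the reducing agent | the east ledge: the acid flask, the peroxide]
4. Guide goes back to the west ledge alone.  [the west ledge: the base flask, the catalyst vial, the reducing agent | the east ledge: the acid flask, the peroxide]
5. Guide goes to the east ledge with the reducing agent.  [the west ledge: the base flask, the catalyst vial | the east ledge: the acid flask, the peroxide, the reducing agent]
6. Guide goes back to the west ledge alone.  [the west ledge: the base flask, the catalyst vial | the east ledge: the acid flask, the peroxide, the reducing agent]
7. Guide goes to the east ledge with the base flask.  [the west ledge: the catalyst vial | the east ledge: the acid flask, the base flask, the peroxide, the reducing agent]
8. Guide goes back to the west ledge alone.  [the west ledge: the catalyst vial | the east ledge: the acid flask, the base flask, the peroxide, the reducing agent]
9. Guide goes to the east ledge with the catalyst vial.  [the west ledge: — | the east ledge: the acid flask, the base flask, the catalyst vial, the peroxide, the reducing agent]

9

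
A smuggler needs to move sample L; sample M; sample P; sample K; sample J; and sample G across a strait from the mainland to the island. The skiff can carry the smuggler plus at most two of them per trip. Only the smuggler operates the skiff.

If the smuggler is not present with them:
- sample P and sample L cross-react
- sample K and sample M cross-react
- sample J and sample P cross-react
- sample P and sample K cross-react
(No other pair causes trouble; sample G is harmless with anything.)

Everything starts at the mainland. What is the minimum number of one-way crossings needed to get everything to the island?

7

Counting alone: the smuggler can take at most 2 across per trip to the island, so moving all 6 needs at least 3 loaded trips out, with a return between consecutive ones — at least 5 crossings.
The safety rule pushes this higher. Following every safe sequence of crossings, the most of the 6 that can be at the island as the skiff arrives there on crossing 5 is 5 — never all 6.
So no plan with fewer than 7 crossings exists, and this one achieves 7:
1. Smuggler goes to the island with sample M and sample P.
2. Smuggler goes back to the mainland alone.
3. Smuggler goes to the island with sample G.
4. Smuggler goes back to the mainland alone.
5. Smuggler goes to the island with sample J and sample L.
6. Smuggler goes back to the mainland with sample P.
7. Smuggler goes to the island with sample K and sample P.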